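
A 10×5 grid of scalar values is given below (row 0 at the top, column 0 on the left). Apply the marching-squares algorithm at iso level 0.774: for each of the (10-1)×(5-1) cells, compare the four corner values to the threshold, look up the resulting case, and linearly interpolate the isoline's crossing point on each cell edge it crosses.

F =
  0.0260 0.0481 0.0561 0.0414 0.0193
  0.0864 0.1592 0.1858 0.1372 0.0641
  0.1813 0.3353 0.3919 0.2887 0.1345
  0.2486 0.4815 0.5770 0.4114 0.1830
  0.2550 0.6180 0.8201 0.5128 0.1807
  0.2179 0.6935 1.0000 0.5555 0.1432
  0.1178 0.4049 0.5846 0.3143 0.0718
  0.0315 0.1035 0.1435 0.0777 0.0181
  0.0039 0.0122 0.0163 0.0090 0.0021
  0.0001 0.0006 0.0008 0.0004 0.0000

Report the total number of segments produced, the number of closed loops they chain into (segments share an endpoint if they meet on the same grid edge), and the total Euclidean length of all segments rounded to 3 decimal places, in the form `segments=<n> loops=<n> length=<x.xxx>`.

segments=6 loops=1 length=4.384

cell (3,1): code 0100 → (3.810,2.000)–(4.000,1.772)
cell (3,2): code 1000 → (4.000,2.150)–(3.810,2.000)
cell (4,1): code 0110 → (4.000,1.772)–(5.000,1.263)
cell (4,2): code 1001 → (5.000,2.508)–(4.000,2.150)
cell (5,1): code 0010 → (5.000,1.263)–(5.544,2.000)
cell (5,2): code 0001 → (5.544,2.000)–(5.000,2.508)
total: 6 segments, chained into 1 closed loop(s), length Σ = 4.383923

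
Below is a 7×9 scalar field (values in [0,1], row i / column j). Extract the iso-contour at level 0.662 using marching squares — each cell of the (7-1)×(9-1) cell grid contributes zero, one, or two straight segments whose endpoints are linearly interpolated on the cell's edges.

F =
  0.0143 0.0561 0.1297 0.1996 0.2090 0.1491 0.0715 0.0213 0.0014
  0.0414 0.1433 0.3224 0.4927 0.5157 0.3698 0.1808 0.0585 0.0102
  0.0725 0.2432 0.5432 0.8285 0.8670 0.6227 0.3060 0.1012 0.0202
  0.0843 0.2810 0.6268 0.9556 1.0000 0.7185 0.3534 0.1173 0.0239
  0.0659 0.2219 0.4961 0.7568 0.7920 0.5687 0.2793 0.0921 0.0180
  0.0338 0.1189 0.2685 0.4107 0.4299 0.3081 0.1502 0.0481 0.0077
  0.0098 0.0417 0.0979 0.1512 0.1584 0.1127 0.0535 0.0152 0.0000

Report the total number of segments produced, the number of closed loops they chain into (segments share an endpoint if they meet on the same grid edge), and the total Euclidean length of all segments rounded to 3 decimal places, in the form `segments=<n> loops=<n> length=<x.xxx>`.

segments=12 loops=1 length=9.321

cell (1,2): code 0100 → (1.504,3.000)–(2.000,2.416)
cell (1,3): code 1100 → (1.416,4.000)–(1.504,3.000)
cell (1,4): code 1000 → (2.000,4.839)–(1.416,4.000)
cell (2,2): code 0110 → (2.000,2.416)–(3.000,2.107)
cell (2,4): code 1101 → (2.410,5.000)–(2.000,4.839)
cell (2,5): code 1000 → (3.000,5.155)–(2.410,5.000)
cell (3,2): code 0110 → (3.000,2.107)–(4.000,2.636)
cell (3,4): code 1011 → (4.000,4.582)–(3.377,5.000)
cell (3,5): code 0001 → (3.377,5.000)–(3.000,5.155)
cell (4,2): code 0010 → (4.000,2.636)–(4.274,3.000)
cell (4,3): code 0011 → (4.274,3.000)–(4.359,4.000)
cell (4,4): code 0001 → (4.359,4.000)–(4.000,4.582)
total: 12 segments, chained into 1 closed loop(s), length Σ = 9.320823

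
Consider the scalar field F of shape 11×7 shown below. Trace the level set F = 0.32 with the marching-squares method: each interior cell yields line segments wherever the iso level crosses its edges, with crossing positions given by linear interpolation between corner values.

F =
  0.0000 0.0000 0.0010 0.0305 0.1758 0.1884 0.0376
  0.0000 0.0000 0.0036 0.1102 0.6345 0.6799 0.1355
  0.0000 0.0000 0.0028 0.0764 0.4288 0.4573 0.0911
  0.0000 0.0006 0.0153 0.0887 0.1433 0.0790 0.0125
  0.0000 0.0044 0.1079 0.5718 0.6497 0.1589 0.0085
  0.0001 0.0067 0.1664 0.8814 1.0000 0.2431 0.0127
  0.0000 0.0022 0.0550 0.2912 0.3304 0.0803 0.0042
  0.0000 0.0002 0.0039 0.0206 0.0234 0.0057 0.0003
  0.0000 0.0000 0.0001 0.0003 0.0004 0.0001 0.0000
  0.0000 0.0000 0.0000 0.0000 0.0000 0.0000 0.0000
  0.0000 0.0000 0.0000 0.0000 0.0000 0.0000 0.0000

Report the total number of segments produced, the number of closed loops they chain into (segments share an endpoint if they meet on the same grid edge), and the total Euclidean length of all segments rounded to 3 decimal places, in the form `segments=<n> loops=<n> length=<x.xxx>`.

cell (0,3): code 0100 → (0.314,4.000)–(1.000,3.400)
cell (0,4): code 1100 → (0.268,5.000)–(0.314,4.000)
cell (0,5): code 1000 → (1.000,5.661)–(0.268,5.000)
cell (1,3): code 0110 → (1.000,3.400)–(2.000,3.691)
cell (1,5): code 1001 → (2.000,5.375)–(1.000,5.661)
cell (2,3): code 0010 → (2.000,3.691)–(2.381,4.000)
cell (2,4): code 0011 → (2.381,4.000)–(2.363,5.000)
cell (2,5): code 0001 → (2.363,5.000)–(2.000,5.375)
cell (3,2): code 0100 → (3.479,3.000)–(4.000,2.457)
cell (3,3): code 1100 → (3.349,4.000)–(3.479,3.000)
cell (3,4): code 1000 → (4.000,4.672)–(3.349,4.000)
cell (4,2): code 0110 → (4.000,2.457)–(5.000,2.215)
cell (4,4): code 1001 → (5.000,4.898)–(4.000,4.672)
cell (5,2): code 0010 → (5.000,2.215)–(5.951,3.000)
cell (5,3): code 0111 → (5.951,3.000)–(6.000,3.735)
cell (5,4): code 1001 → (6.000,4.042)–(5.000,4.898)
cell (6,3): code 0010 → (6.000,3.735)–(6.034,4.000)
cell (6,4): code 0001 → (6.034,4.000)–(6.000,4.042)
total: 18 segments, chained into 2 closed loop(s), length Σ = 15.351105

segments=18 loops=2 length=15.351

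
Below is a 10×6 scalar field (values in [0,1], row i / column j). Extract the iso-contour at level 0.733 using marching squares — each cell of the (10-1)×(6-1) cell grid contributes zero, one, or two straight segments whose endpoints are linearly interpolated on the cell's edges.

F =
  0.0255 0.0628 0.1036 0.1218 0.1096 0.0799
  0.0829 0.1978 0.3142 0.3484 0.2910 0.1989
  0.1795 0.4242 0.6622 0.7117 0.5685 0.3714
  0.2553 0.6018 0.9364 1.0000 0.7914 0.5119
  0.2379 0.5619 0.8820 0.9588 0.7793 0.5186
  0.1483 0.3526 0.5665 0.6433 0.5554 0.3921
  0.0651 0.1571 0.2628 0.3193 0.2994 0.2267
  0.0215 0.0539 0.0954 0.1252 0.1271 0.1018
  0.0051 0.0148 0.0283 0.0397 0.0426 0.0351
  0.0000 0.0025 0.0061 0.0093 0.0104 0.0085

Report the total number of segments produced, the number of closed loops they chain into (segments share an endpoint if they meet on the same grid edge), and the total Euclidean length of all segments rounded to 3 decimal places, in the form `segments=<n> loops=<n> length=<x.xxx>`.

cell (2,1): code 0100 → (2.258,2.000)–(3.000,1.392)
cell (2,2): code 1100 → (2.074,3.000)–(2.258,2.000)
cell (2,3): code 1100 → (2.738,4.000)–(2.074,3.000)
cell (2,4): code 1000 → (3.000,4.209)–(2.738,4.000)
cell (3,1): code 0110 → (3.000,1.392)–(4.000,1.535)
cell (3,4): code 1001 → (4.000,4.178)–(3.000,4.209)
cell (4,1): code 0010 → (4.000,1.535)–(4.472,2.000)
cell (4,2): code 0011 → (4.472,2.000)–(4.716,3.000)
cell (4,3): code 0011 → (4.716,3.000)–(4.207,4.000)
cell (4,4): code 0001 → (4.207,4.000)–(4.000,4.178)
total: 10 segments, chained into 1 closed loop(s), length Σ = 8.608970

segments=10 loops=1 length=8.609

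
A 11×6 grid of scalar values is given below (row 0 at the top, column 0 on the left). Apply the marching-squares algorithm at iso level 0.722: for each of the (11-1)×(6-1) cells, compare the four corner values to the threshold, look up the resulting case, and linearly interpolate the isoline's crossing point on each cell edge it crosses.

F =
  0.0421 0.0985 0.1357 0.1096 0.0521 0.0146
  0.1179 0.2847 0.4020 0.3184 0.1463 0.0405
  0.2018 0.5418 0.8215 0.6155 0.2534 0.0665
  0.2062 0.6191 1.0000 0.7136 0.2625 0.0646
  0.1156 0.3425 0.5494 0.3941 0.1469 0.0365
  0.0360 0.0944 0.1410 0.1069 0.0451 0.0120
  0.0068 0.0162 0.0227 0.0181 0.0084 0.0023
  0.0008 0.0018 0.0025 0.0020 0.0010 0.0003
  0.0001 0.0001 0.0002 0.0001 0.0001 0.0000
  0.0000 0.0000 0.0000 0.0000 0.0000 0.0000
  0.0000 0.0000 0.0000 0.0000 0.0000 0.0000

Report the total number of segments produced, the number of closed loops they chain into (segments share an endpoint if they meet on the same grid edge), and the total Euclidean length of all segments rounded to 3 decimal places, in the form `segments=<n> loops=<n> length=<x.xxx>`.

segments=6 loops=1 length=5.252

cell (1,1): code 0100 → (1.763,2.000)–(2.000,1.644)
cell (1,2): code 1000 → (2.000,2.483)–(1.763,2.000)
cell (2,1): code 0110 → (2.000,1.644)–(3.000,1.270)
cell (2,2): code 1001 → (3.000,2.971)–(2.000,2.483)
cell (3,1): code 0010 → (3.000,1.270)–(3.617,2.000)
cell (3,2): code 0001 → (3.617,2.000)–(3.000,2.971)
total: 6 segments, chained into 1 closed loop(s), length Σ = 5.251744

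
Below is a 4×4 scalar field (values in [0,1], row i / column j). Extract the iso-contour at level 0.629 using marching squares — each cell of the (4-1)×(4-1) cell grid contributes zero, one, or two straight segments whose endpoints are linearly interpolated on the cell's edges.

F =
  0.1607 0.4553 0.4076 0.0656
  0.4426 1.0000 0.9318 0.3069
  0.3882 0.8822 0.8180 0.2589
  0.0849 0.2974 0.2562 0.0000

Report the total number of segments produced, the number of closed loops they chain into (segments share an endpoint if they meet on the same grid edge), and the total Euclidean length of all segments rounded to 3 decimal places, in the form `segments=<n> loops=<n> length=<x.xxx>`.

segments=8 loops=1 length=6.886

cell (0,0): code 0100 → (0.319,1.000)–(1.000,0.334)
cell (0,1): code 1100 → (0.422,2.000)–(0.319,1.000)
cell (0,2): code 1000 → (1.000,2.485)–(0.422,2.000)
cell (1,0): code 0110 → (1.000,0.334)–(2.000,0.487)
cell (1,2): code 1001 → (2.000,2.338)–(1.000,2.485)
cell (2,0): code 0010 → (2.000,0.487)–(2.433,1.000)
cell (2,1): code 0011 → (2.433,1.000)–(2.336,2.000)
cell (2,2): code 0001 → (2.336,2.000)–(2.000,2.338)
total: 8 segments, chained into 1 closed loop(s), length Σ = 6.886463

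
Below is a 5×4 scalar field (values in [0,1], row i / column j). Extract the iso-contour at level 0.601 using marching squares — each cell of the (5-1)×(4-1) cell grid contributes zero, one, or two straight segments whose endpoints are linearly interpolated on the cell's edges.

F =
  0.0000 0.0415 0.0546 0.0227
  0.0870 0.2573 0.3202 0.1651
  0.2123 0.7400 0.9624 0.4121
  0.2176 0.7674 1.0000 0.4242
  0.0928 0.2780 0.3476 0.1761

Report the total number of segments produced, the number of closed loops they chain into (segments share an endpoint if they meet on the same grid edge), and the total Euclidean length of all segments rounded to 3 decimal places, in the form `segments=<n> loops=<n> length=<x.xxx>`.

cell (1,0): code 0100 → (1.712,1.000)–(2.000,0.737)
cell (1,1): code 1100 → (1.437,2.000)–(1.712,1.000)
cell (1,2): code 1000 → (2.000,2.657)–(1.437,2.000)
cell (2,0): code 0110 → (2.000,0.737)–(3.000,0.697)
cell (2,2): code 1001 → (3.000,2.693)–(2.000,2.657)
cell (3,0): code 0010 → (3.000,0.697)–(3.340,1.000)
cell (3,1): code 0011 → (3.340,1.000)–(3.612,2.000)
cell (3,2): code 0001 → (3.612,2.000)–(3.000,2.693)
total: 8 segments, chained into 1 closed loop(s), length Σ = 6.709281

segments=8 loops=1 length=6.709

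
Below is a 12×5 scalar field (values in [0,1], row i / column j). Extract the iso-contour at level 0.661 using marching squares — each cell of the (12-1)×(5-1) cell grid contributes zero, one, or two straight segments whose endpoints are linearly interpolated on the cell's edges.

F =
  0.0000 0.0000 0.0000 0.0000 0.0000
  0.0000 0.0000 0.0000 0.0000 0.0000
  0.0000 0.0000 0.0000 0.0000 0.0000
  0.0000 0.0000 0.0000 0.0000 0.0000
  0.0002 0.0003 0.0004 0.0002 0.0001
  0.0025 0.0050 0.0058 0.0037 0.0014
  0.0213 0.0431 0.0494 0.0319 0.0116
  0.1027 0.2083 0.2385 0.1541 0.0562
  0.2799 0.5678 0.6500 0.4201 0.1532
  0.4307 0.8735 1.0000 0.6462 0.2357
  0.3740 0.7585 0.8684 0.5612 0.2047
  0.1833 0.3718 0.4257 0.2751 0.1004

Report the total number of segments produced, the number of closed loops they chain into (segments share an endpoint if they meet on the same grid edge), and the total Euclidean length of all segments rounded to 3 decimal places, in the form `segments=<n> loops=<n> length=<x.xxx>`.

cell (8,0): code 0100 → (8.305,1.000)–(9.000,0.520)
cell (8,1): code 1100 → (8.031,2.000)–(8.305,1.000)
cell (8,2): code 1000 → (9.000,2.958)–(8.031,2.000)
cell (9,0): code 0110 → (9.000,0.520)–(10.000,0.746)
cell (9,2): code 1001 → (10.000,2.675)–(9.000,2.958)
cell (10,0): code 0010 → (10.000,0.746)–(10.252,1.000)
cell (10,1): code 0011 → (10.252,1.000)–(10.468,2.000)
cell (10,2): code 0001 → (10.468,2.000)–(10.000,2.675)
total: 8 segments, chained into 1 closed loop(s), length Σ = 7.510895

segments=8 loops=1 length=7.511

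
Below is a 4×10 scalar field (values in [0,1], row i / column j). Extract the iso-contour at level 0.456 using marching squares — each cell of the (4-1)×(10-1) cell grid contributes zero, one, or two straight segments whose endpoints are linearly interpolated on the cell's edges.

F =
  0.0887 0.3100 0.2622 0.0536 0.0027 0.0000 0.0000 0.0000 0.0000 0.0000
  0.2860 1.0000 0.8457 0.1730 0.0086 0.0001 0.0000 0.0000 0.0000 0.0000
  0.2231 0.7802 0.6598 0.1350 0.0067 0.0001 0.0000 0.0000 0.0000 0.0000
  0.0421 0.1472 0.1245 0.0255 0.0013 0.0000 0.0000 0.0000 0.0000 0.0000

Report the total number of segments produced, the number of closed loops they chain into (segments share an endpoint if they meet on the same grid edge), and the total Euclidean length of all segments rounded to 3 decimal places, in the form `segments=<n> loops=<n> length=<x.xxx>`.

cell (0,0): code 0100 → (0.212,1.000)–(1.000,0.238)
cell (0,1): code 1100 → (0.332,2.000)–(0.212,1.000)
cell (0,2): code 1000 → (1.000,2.579)–(0.332,2.000)
cell (1,0): code 0110 → (1.000,0.238)–(2.000,0.418)
cell (1,2): code 1001 → (2.000,2.388)–(1.000,2.579)
cell (2,0): code 0010 → (2.000,0.418)–(2.512,1.000)
cell (2,1): code 0011 → (2.512,1.000)–(2.381,2.000)
cell (2,2): code 0001 → (2.381,2.000)–(2.000,2.388)
total: 8 segments, chained into 1 closed loop(s), length Σ = 7.349532

segments=8 loops=1 length=7.350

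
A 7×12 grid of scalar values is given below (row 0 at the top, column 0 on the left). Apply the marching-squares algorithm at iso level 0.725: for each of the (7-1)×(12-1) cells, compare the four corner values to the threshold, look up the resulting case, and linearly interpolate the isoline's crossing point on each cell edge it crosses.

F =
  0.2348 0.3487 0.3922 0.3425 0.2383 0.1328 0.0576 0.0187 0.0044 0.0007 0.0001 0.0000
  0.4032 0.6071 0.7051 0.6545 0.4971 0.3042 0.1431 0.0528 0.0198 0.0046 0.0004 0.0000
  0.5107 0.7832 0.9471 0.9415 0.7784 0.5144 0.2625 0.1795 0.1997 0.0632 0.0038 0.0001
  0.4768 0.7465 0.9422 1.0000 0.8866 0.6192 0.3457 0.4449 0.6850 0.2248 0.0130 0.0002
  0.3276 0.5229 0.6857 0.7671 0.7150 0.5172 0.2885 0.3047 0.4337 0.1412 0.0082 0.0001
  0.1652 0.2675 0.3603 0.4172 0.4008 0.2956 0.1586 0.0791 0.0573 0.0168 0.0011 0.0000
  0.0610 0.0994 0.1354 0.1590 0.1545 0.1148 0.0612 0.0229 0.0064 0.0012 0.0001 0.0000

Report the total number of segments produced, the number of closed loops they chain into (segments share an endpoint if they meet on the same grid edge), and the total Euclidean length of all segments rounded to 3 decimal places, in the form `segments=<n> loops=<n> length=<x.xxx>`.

cell (1,0): code 0100 → (1.670,1.000)–(2.000,0.786)
cell (1,1): code 1100 → (1.082,2.000)–(1.670,1.000)
cell (1,2): code 1100 → (1.246,3.000)–(1.082,2.000)
cell (1,3): code 1100 → (1.810,4.000)–(1.246,3.000)
cell (1,4): code 1000 → (2.000,4.202)–(1.810,4.000)
cell (2,0): code 0110 → (2.000,0.786)–(3.000,0.920)
cell (2,4): code 1001 → (3.000,4.604)–(2.000,4.202)
cell (3,0): code 0010 → (3.000,0.920)–(3.096,1.000)
cell (3,1): code 0011 → (3.096,1.000)–(3.847,2.000)
cell (3,2): code 0111 → (3.847,2.000)–(4.000,2.483)
cell (3,3): code 1011 → (4.000,3.808)–(3.942,4.000)
cell (3,4): code 0001 → (3.942,4.000)–(3.000,4.604)
cell (4,2): code 0010 → (4.000,2.483)–(4.120,3.000)
cell (4,3): code 0001 → (4.120,3.000)–(4.000,3.808)
total: 14 segments, chained into 1 closed loop(s), length Σ = 10.628259

segments=14 loops=1 length=10.628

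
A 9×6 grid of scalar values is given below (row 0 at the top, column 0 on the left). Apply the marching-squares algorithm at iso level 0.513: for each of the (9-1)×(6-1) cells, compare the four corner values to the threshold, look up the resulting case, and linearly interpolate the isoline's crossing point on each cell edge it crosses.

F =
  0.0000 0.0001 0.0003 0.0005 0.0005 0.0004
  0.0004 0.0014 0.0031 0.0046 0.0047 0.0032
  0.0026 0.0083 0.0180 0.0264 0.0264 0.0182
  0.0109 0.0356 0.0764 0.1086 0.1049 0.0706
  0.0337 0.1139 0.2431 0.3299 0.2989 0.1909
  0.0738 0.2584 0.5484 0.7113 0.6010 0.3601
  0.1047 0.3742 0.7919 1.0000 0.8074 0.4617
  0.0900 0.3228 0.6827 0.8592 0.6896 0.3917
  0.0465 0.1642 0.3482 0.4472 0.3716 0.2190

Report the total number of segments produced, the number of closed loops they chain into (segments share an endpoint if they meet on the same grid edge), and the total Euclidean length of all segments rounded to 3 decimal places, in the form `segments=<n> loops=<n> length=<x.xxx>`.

cell (4,1): code 0100 → (4.884,2.000)–(5.000,1.878)
cell (4,2): code 1100 → (4.480,3.000)–(4.884,2.000)
cell (4,3): code 1100 → (4.709,4.000)–(4.480,3.000)
cell (4,4): code 1000 → (5.000,4.365)–(4.709,4.000)
cell (5,1): code 0110 → (5.000,1.878)–(6.000,1.332)
cell (5,4): code 1001 → (6.000,4.852)–(5.000,4.365)
cell (6,1): code 0110 → (6.000,1.332)–(7.000,1.528)
cell (6,4): code 1001 → (7.000,4.593)–(6.000,4.852)
cell (7,1): code 0010 → (7.000,1.528)–(7.507,2.000)
cell (7,2): code 0011 → (7.507,2.000)–(7.840,3.000)
cell (7,3): code 0011 → (7.840,3.000)–(7.555,4.000)
cell (7,4): code 0001 → (7.555,4.000)–(7.000,4.593)
total: 12 segments, chained into 1 closed loop(s), length Σ = 10.641756

segments=12 loops=1 length=10.642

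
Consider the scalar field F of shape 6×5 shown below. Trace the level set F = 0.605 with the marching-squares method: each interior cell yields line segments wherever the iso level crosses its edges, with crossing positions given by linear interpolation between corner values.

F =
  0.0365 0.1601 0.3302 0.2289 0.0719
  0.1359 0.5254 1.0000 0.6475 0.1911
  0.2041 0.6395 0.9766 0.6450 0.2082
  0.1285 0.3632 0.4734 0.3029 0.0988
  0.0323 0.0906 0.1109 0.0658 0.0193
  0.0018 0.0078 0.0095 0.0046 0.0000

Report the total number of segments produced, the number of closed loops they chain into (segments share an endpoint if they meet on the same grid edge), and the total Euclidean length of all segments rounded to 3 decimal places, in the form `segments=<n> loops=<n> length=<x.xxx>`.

cell (0,1): code 0100 → (0.410,2.000)–(1.000,1.168)
cell (0,2): code 1100 → (0.898,3.000)–(0.410,2.000)
cell (0,3): code 1000 → (1.000,3.093)–(0.898,3.000)
cell (1,0): code 0100 → (1.698,1.000)–(2.000,0.921)
cell (1,1): code 1110 → (1.000,1.168)–(1.698,1.000)
cell (1,3): code 1001 → (2.000,3.092)–(1.000,3.093)
cell (2,0): code 0010 → (2.000,0.921)–(2.125,1.000)
cell (2,1): code 0011 → (2.125,1.000)–(2.738,2.000)
cell (2,2): code 0011 → (2.738,2.000)–(2.117,3.000)
cell (2,3): code 0001 → (2.117,3.000)–(2.000,3.092)
total: 10 segments, chained into 1 closed loop(s), length Σ = 6.947770

segments=10 loops=1 length=6.948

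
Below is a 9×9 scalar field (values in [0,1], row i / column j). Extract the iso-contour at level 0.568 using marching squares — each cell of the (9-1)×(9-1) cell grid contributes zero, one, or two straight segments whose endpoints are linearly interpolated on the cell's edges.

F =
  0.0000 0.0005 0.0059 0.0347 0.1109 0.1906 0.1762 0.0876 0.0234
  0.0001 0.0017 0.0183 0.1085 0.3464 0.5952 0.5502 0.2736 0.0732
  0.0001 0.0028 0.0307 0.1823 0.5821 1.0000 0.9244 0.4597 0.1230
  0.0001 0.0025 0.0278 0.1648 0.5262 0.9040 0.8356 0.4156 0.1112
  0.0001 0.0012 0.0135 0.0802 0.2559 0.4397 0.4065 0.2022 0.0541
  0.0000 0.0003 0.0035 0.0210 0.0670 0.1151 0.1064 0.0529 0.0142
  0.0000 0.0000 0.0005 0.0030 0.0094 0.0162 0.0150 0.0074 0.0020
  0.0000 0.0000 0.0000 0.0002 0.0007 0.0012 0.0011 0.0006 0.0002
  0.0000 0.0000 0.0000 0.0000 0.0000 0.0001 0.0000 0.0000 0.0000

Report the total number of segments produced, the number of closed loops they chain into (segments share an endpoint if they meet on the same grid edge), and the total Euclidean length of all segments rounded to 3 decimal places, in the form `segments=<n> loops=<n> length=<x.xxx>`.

segments=12 loops=1 length=8.784

cell (0,4): code 0100 → (0.933,5.000)–(1.000,4.891)
cell (0,5): code 1000 → (1.000,5.604)–(0.933,5.000)
cell (1,3): code 0100 → (1.940,4.000)–(2.000,3.965)
cell (1,4): code 1110 → (1.000,4.891)–(1.940,4.000)
cell (1,5): code 1101 → (1.048,6.000)–(1.000,5.604)
cell (1,6): code 1000 → (2.000,6.767)–(1.048,6.000)
cell (2,3): code 0010 → (2.000,3.965)–(2.252,4.000)
cell (2,4): code 0111 → (2.252,4.000)–(3.000,4.111)
cell (2,6): code 1001 → (3.000,6.637)–(2.000,6.767)
cell (3,4): code 0010 → (3.000,4.111)–(3.724,5.000)
cell (3,5): code 0011 → (3.724,5.000)–(3.624,6.000)
cell (3,6): code 0001 → (3.624,6.000)–(3.000,6.637)
total: 12 segments, chained into 1 closed loop(s), length Σ = 8.784396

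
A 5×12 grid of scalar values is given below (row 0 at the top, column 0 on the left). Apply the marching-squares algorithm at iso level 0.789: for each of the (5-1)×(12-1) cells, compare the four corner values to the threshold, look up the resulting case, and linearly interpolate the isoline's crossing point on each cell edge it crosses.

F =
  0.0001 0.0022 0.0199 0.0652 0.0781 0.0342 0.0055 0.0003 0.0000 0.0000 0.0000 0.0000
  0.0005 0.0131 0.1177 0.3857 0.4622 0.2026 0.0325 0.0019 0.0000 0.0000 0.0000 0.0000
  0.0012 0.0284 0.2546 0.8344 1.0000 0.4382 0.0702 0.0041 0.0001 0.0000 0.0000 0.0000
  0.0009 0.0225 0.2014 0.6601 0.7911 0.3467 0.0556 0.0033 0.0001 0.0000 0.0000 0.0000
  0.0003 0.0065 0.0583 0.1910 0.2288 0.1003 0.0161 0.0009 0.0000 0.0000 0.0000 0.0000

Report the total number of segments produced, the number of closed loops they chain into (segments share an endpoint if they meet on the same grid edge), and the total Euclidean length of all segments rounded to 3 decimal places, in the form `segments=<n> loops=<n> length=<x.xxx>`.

cell (1,2): code 0100 → (1.899,3.000)–(2.000,2.922)
cell (1,3): code 1100 → (1.608,4.000)–(1.899,3.000)
cell (1,4): code 1000 → (2.000,4.376)–(1.608,4.000)
cell (2,2): code 0010 → (2.000,2.922)–(2.260,3.000)
cell (2,3): code 0111 → (2.260,3.000)–(3.000,3.984)
cell (2,4): code 1001 → (3.000,4.005)–(2.000,4.376)
cell (3,3): code 0010 → (3.000,3.984)–(3.004,4.000)
cell (3,4): code 0001 → (3.004,4.000)–(3.000,4.005)
total: 8 segments, chained into 1 closed loop(s), length Σ = 4.304509

segments=8 loops=1 length=4.305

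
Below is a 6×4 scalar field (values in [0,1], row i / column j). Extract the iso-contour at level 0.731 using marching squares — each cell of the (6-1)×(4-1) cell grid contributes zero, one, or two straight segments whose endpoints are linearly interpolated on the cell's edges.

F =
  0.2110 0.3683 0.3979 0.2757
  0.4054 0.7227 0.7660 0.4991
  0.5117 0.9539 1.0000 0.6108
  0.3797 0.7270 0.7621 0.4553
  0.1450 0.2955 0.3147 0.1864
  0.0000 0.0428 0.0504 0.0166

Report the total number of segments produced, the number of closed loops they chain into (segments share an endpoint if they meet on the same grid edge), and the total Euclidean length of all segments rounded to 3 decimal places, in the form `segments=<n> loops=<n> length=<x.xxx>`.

cell (0,1): code 0100 → (0.905,2.000)–(1.000,1.192)
cell (0,2): code 1000 → (1.000,2.131)–(0.905,2.000)
cell (1,0): code 0100 → (1.036,1.000)–(2.000,0.496)
cell (1,1): code 1110 → (1.000,1.192)–(1.036,1.000)
cell (1,2): code 1001 → (2.000,2.691)–(1.000,2.131)
cell (2,0): code 0010 → (2.000,0.496)–(2.982,1.000)
cell (2,1): code 0111 → (2.982,1.000)–(3.000,1.114)
cell (2,2): code 1001 → (3.000,2.101)–(2.000,2.691)
cell (3,1): code 0010 → (3.000,1.114)–(3.070,2.000)
cell (3,2): code 0001 → (3.070,2.000)–(3.000,2.101)
total: 10 segments, chained into 1 closed loop(s), length Σ = 6.797054

segments=10 loops=1 length=6.797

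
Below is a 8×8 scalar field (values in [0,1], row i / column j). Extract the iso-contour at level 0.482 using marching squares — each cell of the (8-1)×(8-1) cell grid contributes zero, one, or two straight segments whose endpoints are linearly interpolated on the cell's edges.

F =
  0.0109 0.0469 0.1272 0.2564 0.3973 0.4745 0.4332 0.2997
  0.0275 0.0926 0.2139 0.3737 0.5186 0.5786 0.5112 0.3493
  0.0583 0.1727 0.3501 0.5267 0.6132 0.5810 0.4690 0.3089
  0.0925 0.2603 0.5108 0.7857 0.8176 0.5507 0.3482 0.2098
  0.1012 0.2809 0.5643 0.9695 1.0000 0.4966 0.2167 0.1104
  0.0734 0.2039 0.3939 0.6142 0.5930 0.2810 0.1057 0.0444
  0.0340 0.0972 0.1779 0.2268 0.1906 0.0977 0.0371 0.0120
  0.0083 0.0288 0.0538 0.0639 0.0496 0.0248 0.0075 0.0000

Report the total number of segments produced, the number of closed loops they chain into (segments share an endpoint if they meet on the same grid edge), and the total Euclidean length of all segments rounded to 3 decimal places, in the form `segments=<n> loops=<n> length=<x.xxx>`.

cell (0,3): code 0100 → (0.698,4.000)–(1.000,3.747)
cell (0,4): code 1100 → (0.072,5.000)–(0.698,4.000)
cell (0,5): code 1100 → (0.626,6.000)–(0.072,5.000)
cell (0,6): code 1000 → (1.000,6.180)–(0.626,6.000)
cell (1,2): code 0100 → (1.708,3.000)–(2.000,2.747)
cell (1,3): code 1110 → (1.000,3.747)–(1.708,3.000)
cell (1,5): code 1011 → (2.000,5.884)–(1.692,6.000)
cell (1,6): code 0001 → (1.692,6.000)–(1.000,6.180)
cell (2,1): code 0100 → (2.821,2.000)–(3.000,1.885)
cell (2,2): code 1110 → (2.000,2.747)–(2.821,2.000)
cell (2,5): code 1001 → (3.000,5.339)–(2.000,5.884)
cell (3,1): code 0110 → (3.000,1.885)–(4.000,1.710)
cell (3,5): code 1001 → (4.000,5.052)–(3.000,5.339)
cell (4,1): code 0010 → (4.000,1.710)–(4.483,2.000)
cell (4,2): code 0111 → (4.483,2.000)–(5.000,2.400)
cell (4,4): code 1011 → (5.000,4.356)–(4.068,5.000)
cell (4,5): code 0001 → (4.068,5.000)–(4.000,5.052)
cell (5,2): code 0010 → (5.000,2.400)–(5.341,3.000)
cell (5,3): code 0011 → (5.341,3.000)–(5.276,4.000)
cell (5,4): code 0001 → (5.276,4.000)–(5.000,4.356)
total: 20 segments, chained into 1 closed loop(s), length Σ = 14.687746

segments=20 loops=1 length=14.688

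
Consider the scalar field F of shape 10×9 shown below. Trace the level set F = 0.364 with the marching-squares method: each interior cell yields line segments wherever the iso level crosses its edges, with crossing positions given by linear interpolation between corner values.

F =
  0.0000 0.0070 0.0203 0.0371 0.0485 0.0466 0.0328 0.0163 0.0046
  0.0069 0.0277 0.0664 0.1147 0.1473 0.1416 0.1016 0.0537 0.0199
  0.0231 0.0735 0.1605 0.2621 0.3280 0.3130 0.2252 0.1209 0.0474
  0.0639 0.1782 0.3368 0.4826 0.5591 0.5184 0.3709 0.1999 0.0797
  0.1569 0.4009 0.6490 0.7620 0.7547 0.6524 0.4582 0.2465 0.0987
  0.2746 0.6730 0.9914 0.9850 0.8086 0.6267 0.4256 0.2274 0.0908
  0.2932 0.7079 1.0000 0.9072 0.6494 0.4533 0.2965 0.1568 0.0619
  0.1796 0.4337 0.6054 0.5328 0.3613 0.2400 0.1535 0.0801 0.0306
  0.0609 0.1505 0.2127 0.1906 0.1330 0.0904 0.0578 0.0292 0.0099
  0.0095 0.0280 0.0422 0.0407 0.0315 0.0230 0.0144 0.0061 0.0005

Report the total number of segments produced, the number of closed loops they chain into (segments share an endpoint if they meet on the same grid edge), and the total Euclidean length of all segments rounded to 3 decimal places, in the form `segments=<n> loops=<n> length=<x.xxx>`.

segments=22 loops=1 length=18.067

cell (2,2): code 0100 → (2.462,3.000)–(3.000,2.187)
cell (2,3): code 1100 → (2.156,4.000)–(2.462,3.000)
cell (2,4): code 1100 → (2.248,5.000)–(2.156,4.000)
cell (2,5): code 1100 → (2.953,6.000)–(2.248,5.000)
cell (2,6): code 1000 → (3.000,6.040)–(2.953,6.000)
cell (3,0): code 0100 → (3.834,1.000)–(4.000,0.849)
cell (3,1): code 1100 → (3.087,2.000)–(3.834,1.000)
cell (3,2): code 1110 → (3.000,2.187)–(3.087,2.000)
cell (3,6): code 1001 → (4.000,6.445)–(3.000,6.040)
cell (4,0): code 0110 → (4.000,0.849)–(5.000,0.224)
cell (4,6): code 1001 → (5.000,6.311)–(4.000,6.445)
cell (5,0): code 0110 → (5.000,0.224)–(6.000,0.171)
cell (5,5): code 1011 → (6.000,5.570)–(5.477,6.000)
cell (5,6): code 0001 → (5.477,6.000)–(5.000,6.311)
cell (6,0): code 0110 → (6.000,0.171)–(7.000,0.726)
cell (6,3): code 1011 → (7.000,3.984)–(6.991,4.000)
cell (6,4): code 0011 → (6.991,4.000)–(6.419,5.000)
cell (6,5): code 0001 → (6.419,5.000)–(6.000,5.570)
cell (7,0): code 0010 → (7.000,0.726)–(7.246,1.000)
cell (7,1): code 0011 → (7.246,1.000)–(7.615,2.000)
cell (7,2): code 0011 → (7.615,2.000)–(7.493,3.000)
cell (7,3): code 0001 → (7.493,3.000)–(7.000,3.984)
total: 22 segments, chained into 1 closed loop(s), length Σ = 18.067480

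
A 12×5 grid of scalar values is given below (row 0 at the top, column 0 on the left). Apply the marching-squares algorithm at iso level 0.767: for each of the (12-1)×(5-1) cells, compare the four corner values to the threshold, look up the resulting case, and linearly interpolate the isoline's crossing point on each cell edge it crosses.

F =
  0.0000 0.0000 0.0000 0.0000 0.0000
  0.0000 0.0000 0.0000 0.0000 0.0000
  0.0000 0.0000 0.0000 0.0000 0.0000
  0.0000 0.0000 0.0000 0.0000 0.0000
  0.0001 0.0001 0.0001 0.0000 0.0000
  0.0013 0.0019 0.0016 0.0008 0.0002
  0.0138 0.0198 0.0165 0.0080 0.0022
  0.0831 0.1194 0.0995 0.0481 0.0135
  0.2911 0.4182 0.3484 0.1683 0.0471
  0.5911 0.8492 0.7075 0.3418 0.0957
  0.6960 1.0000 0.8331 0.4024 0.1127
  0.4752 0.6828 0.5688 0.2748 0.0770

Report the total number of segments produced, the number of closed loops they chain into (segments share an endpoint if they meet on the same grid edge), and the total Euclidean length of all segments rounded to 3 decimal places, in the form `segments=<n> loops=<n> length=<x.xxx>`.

cell (8,0): code 0100 → (8.809,1.000)–(9.000,0.682)
cell (8,1): code 1000 → (9.000,1.580)–(8.809,1.000)
cell (9,0): code 0110 → (9.000,0.682)–(10.000,0.234)
cell (9,1): code 1101 → (9.474,2.000)–(9.000,1.580)
cell (9,2): code 1000 → (10.000,2.153)–(9.474,2.000)
cell (10,0): code 0010 → (10.000,0.234)–(10.735,1.000)
cell (10,1): code 0011 → (10.735,1.000)–(10.250,2.000)
cell (10,2): code 0001 → (10.250,2.000)–(10.000,2.153)
total: 8 segments, chained into 1 closed loop(s), length Σ = 5.725054

segments=8 loops=1 length=5.725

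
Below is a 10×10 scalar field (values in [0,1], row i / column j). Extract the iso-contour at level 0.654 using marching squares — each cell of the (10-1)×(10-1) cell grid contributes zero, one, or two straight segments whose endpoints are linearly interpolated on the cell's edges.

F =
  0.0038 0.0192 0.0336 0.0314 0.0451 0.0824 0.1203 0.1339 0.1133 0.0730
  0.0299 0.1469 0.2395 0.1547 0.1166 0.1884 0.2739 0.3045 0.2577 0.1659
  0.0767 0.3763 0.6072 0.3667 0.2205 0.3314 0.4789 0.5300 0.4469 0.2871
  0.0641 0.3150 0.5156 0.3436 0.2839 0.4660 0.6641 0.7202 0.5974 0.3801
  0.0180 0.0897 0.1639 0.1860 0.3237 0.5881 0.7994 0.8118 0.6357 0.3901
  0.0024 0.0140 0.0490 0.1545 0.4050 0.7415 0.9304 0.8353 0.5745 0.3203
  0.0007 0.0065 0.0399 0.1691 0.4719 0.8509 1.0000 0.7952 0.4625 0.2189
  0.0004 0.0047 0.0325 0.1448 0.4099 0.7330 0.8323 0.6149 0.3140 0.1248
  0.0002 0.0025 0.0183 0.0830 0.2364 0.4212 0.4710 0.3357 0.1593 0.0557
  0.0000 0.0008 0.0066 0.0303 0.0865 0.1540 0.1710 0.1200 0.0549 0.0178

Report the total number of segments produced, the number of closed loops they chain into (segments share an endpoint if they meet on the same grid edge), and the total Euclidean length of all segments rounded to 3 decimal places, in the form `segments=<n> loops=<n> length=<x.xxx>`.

segments=16 loops=1 length=12.800

cell (2,5): code 0100 → (2.945,6.000)–(3.000,5.949)
cell (2,6): code 1100 → (2.652,7.000)–(2.945,6.000)
cell (2,7): code 1000 → (3.000,7.539)–(2.652,7.000)
cell (3,5): code 0110 → (3.000,5.949)–(4.000,5.312)
cell (3,7): code 1001 → (4.000,7.896)–(3.000,7.539)
cell (4,4): code 0100 → (4.430,5.000)–(5.000,4.740)
cell (4,5): code 1110 → (4.000,5.312)–(4.430,5.000)
cell (4,7): code 1001 → (5.000,7.695)–(4.000,7.896)
cell (5,4): code 0110 → (5.000,4.740)–(6.000,4.480)
cell (5,7): code 1001 → (6.000,7.424)–(5.000,7.695)
cell (6,4): code 0110 → (6.000,4.480)–(7.000,4.755)
cell (6,6): code 1011 → (7.000,6.820)–(6.783,7.000)
cell (6,7): code 0001 → (6.783,7.000)–(6.000,7.424)
cell (7,4): code 0010 → (7.000,4.755)–(7.253,5.000)
cell (7,5): code 0011 → (7.253,5.000)–(7.493,6.000)
cell (7,6): code 0001 → (7.493,6.000)–(7.000,6.820)
total: 16 segments, chained into 1 closed loop(s), length Σ = 12.800237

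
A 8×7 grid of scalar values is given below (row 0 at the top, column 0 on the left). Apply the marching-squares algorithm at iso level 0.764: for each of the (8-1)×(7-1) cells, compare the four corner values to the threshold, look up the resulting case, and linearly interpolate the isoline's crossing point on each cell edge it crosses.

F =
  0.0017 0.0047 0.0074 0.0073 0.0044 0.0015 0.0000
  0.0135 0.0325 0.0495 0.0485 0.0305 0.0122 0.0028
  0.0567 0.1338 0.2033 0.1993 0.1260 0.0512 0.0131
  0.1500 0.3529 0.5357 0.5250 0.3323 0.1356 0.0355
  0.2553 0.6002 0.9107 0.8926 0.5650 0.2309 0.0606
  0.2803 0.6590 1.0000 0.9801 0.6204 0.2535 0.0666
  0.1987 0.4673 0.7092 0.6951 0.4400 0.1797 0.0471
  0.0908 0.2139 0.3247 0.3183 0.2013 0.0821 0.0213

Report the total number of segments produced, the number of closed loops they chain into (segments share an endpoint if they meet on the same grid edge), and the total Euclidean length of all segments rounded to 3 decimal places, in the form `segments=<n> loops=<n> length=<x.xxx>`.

segments=8 loops=1 length=7.221

cell (3,1): code 0100 → (3.609,2.000)–(4.000,1.528)
cell (3,2): code 1100 → (3.650,3.000)–(3.609,2.000)
cell (3,3): code 1000 → (4.000,3.393)–(3.650,3.000)
cell (4,1): code 0110 → (4.000,1.528)–(5.000,1.308)
cell (4,3): code 1001 → (5.000,3.601)–(4.000,3.393)
cell (5,1): code 0010 → (5.000,1.308)–(5.812,2.000)
cell (5,2): code 0011 → (5.812,2.000)–(5.758,3.000)
cell (5,3): code 0001 → (5.758,3.000)–(5.000,3.601)
total: 8 segments, chained into 1 closed loop(s), length Σ = 7.220759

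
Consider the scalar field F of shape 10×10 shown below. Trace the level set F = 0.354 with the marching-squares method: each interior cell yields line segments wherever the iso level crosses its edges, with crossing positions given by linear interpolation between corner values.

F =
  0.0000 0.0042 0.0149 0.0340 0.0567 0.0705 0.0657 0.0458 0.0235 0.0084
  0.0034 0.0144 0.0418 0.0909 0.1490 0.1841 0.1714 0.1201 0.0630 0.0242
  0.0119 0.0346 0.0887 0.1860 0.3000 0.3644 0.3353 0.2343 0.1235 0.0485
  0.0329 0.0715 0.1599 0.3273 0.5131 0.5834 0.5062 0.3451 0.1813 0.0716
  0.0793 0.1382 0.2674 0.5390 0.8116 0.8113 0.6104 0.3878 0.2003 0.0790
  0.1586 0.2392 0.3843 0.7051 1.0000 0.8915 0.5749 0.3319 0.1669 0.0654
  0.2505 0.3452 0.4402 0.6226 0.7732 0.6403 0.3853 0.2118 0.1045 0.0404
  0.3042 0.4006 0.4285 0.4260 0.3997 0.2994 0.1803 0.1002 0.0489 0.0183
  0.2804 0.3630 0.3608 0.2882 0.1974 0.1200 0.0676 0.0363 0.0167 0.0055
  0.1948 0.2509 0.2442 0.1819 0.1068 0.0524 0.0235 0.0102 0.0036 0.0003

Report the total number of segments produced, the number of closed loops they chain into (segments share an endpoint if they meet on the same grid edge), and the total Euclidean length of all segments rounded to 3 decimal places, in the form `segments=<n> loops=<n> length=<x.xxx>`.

cell (1,4): code 0100 → (1.942,5.000)–(2.000,4.839)
cell (1,5): code 1000 → (2.000,5.357)–(1.942,5.000)
cell (2,3): code 0100 → (2.253,4.000)–(3.000,3.144)
cell (2,4): code 1110 → (2.000,4.839)–(2.253,4.000)
cell (2,5): code 1101 → (2.109,6.000)–(2.000,5.357)
cell (2,6): code 1000 → (3.000,6.945)–(2.109,6.000)
cell (3,2): code 0100 → (3.126,3.000)–(4.000,2.319)
cell (3,3): code 1110 → (3.000,3.144)–(3.126,3.000)
cell (3,6): code 1101 → (3.208,7.000)–(3.000,6.945)
cell (3,7): code 1000 → (4.000,7.180)–(3.208,7.000)
cell (4,1): code 0100 → (4.741,2.000)–(5.000,1.791)
cell (4,2): code 1110 → (4.000,2.319)–(4.741,2.000)
cell (4,6): code 1011 → (5.000,6.909)–(4.605,7.000)
cell (4,7): code 0001 → (4.605,7.000)–(4.000,7.180)
cell (5,1): code 0110 → (5.000,1.791)–(6.000,1.093)
cell (5,6): code 1001 → (6.000,6.180)–(5.000,6.909)
cell (6,0): code 0100 → (6.159,1.000)–(7.000,0.517)
cell (6,1): code 1110 → (6.000,1.093)–(6.159,1.000)
cell (6,4): code 1011 → (7.000,4.456)–(6.840,5.000)
cell (6,5): code 0011 → (6.840,5.000)–(6.153,6.000)
cell (6,6): code 0001 → (6.153,6.000)–(6.000,6.180)
cell (7,0): code 0110 → (7.000,0.517)–(8.000,0.891)
cell (7,2): code 1011 → (8.000,2.094)–(7.522,3.000)
cell (7,3): code 0011 → (7.522,3.000)–(7.226,4.000)
cell (7,4): code 0001 → (7.226,4.000)–(7.000,4.456)
cell (8,0): code 0010 → (8.000,0.891)–(8.080,1.000)
cell (8,1): code 0011 → (8.080,1.000)–(8.058,2.000)
cell (8,2): code 0001 → (8.058,2.000)–(8.000,2.094)
total: 28 segments, chained into 1 closed loop(s), length Σ = 19.516427

segments=28 loops=1 length=19.516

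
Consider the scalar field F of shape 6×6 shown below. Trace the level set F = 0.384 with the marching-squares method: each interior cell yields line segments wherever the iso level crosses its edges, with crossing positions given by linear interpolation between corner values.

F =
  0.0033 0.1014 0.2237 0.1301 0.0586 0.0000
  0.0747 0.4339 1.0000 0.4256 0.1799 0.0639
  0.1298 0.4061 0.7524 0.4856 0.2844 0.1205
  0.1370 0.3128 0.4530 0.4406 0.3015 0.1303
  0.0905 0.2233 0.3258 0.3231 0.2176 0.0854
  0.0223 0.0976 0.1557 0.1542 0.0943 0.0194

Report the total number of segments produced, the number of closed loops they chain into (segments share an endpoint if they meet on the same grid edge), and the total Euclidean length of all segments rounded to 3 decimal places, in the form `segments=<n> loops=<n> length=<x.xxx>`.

segments=12 loops=1 length=9.401

cell (0,0): code 0100 → (0.850,1.000)–(1.000,0.861)
cell (0,1): code 1100 → (0.206,2.000)–(0.850,1.000)
cell (0,2): code 1100 → (0.859,3.000)–(0.206,2.000)
cell (0,3): code 1000 → (1.000,3.169)–(0.859,3.000)
cell (1,0): code 0110 → (1.000,0.861)–(2.000,0.920)
cell (1,3): code 1001 → (2.000,3.505)–(1.000,3.169)
cell (2,0): code 0010 → (2.000,0.920)–(2.237,1.000)
cell (2,1): code 0111 → (2.237,1.000)–(3.000,1.508)
cell (2,3): code 1001 → (3.000,3.407)–(2.000,3.505)
cell (3,1): code 0010 → (3.000,1.508)–(3.542,2.000)
cell (3,2): code 0011 → (3.542,2.000)–(3.482,3.000)
cell (3,3): code 0001 → (3.482,3.000)–(3.000,3.407)
total: 12 segments, chained into 1 closed loop(s), length Σ = 9.400874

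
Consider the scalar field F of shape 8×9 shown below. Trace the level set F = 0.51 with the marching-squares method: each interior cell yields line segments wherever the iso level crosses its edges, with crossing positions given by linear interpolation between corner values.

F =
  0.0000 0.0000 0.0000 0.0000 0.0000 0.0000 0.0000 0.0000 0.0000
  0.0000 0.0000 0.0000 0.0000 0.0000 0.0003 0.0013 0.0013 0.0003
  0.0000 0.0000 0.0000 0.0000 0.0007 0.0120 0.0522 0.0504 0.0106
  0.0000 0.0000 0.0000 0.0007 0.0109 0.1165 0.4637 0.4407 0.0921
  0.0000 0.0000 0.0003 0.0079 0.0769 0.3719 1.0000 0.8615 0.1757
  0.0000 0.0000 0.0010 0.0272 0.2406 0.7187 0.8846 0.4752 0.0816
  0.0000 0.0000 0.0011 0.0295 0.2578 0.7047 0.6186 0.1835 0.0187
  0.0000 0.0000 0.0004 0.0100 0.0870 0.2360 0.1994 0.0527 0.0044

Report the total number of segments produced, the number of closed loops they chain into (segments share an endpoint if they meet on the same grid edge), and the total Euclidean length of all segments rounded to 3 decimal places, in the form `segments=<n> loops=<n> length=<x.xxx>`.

cell (3,5): code 0100 → (3.086,6.000)–(4.000,5.220)
cell (3,6): code 1100 → (3.165,7.000)–(3.086,6.000)
cell (3,7): code 1000 → (4.000,7.513)–(3.165,7.000)
cell (4,4): code 0100 → (4.398,5.000)–(5.000,4.563)
cell (4,5): code 1110 → (4.000,5.220)–(4.398,5.000)
cell (4,6): code 1011 → (5.000,6.915)–(4.910,7.000)
cell (4,7): code 0001 → (4.910,7.000)–(4.000,7.513)
cell (5,4): code 0110 → (5.000,4.563)–(6.000,4.564)
cell (5,6): code 1001 → (6.000,6.250)–(5.000,6.915)
cell (6,4): code 0010 → (6.000,4.564)–(6.415,5.000)
cell (6,5): code 0011 → (6.415,5.000)–(6.259,6.000)
cell (6,6): code 0001 → (6.259,6.000)–(6.000,6.250)
total: 12 segments, chained into 1 closed loop(s), length Σ = 9.726020

segments=12 loops=1 length=9.726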